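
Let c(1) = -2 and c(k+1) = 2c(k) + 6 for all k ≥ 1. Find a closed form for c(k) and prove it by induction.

Claim: c(k) = 2^{k+1} − 6.

Base case: c(1) = -2, and 2^{1+1} − 6 = 4 − 6 = -2.
Assume c(r) = 2^{r+1} − 6 for some r ≥ 1.
Then c(r+1) = 2c(r) + 6 = 2·(2^{r+1} − 6) + 6 = 2^{r+2} − 12 + 6 = 2^{r+2} − 6.
By induction, c(k) = 2^{k+1} − 6 for all k ≥ 1.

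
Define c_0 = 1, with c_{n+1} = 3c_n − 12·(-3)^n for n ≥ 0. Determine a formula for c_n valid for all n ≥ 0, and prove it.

Claim: c_n = -3^n + 2·(-3)^n.

Base case: c_0 = 1, and -3^0 + 2·(-3)^0 = -1 + 2 = 1.
Assume c_m = -3^m + 2·(-3)^m for some m ≥ 0.
Then c_{m+1} = 3c_m − 12·(-3)^m = 3·(-3^m + 2·(-3)^m) − 12·(-3)^m = -3^{m+1} + 6·(-3)^m − 12·(-3)^m = -3^{m+1} − 6·(-3)^m = -3^{m+1} + 2·(-3)^{m+1}.
So the formula holds for m+1, and by induction c_n = -3^n + 2·(-3)^n for all n ≥ 0.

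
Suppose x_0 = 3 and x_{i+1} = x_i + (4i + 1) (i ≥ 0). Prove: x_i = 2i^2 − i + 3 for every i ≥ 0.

Base case: x_0 = 3, and 2·0^2 − 0 + 3 = 3.
Assume x_k = 2k^2 − k + 3.
Then x_{k+1} = x_k + (4k + 1) = (2k^2 − k + 3) + (4k + 1) = 2k^2 + 3k + 4,
and 2·(k+1)^2 − (k+1) + 3 = 2k^2 + 3k + 4.
This completes the inductive step, so x_i = 2i^2 − i + 3 for all i ≥ 0.

x_i = 2i^2 − i + 3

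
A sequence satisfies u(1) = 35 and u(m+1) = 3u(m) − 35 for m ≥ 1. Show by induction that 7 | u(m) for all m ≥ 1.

Base case: u(1) = 35 = 7·5, so 7 | u(1).
Assume 7 | u(k), so u(k) = 7t for some integer t.
Then u(k+1) = 3u(k) − 35 = 3·(7t) − 35 = 7(3t − 5), so 7 | u(k+1).
By induction, 7 | u(m) for all m ≥ 1.

7 | u(m)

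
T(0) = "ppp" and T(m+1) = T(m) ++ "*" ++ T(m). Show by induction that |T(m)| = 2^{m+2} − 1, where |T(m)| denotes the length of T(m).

Base case: |T(0)| = 3, and 2^{0+2} − 1 = 3.
Assume |T(j)| = 2^{j+2} − 1.
Then |T(j+1)| = |T(j)| + 1 + |T(j)| = 2|T(j)| + 1 = 2(2^{j+2} − 1) + 1 = 2^{j+3} − 2 + 1 = 2^{j+3} − 1.
So the formula holds for j+1, and by induction |T(m)| = 2^{m+2} − 1 for all m ≥ 0.

|T(m)| = 2^{m+2} − 1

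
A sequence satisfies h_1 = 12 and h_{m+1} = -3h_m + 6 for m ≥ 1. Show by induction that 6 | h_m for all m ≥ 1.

Base case: h_1 = 12 = 6·2, so 6 | h_1.
Assume 6 | h_k, so h_k = 6t for some integer t.
Then h_{k+1} = -3h_k + 6 = -3·(6t) + 6 = 6(-3t + 1), so 6 | h_{k+1}.
This completes the inductive step, so 6 | h_m for all m ≥ 1.

6 | h_m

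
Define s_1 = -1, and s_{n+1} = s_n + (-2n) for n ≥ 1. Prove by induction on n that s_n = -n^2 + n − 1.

Base case: s_1 = -1, and -1^2 + 1 − 1 = -1.
Assume s_j = -j^2 + j − 1.
Then s_{j+1} = s_j + (-2j) = (-j^2 + j − 1) + (-2j) = -j^2 − j − 1,
and -(j+1)^2 + (j+1) − 1 = -j^2 − j − 1.
This completes the inductive step, so s_n = -n^2 + n − 1 for all n ≥ 1.

s_n = -n^2 + n − 1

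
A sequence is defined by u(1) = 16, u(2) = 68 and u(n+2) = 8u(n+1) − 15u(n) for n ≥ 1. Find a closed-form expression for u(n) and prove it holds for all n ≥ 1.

Claim: u(n) = 2·5^n + 2·3^n.

Base cases: u(1) = 16 and 2·5^1 + 2·3^1 = 16; u(2) = 68 and 2·5^2 + 2·3^2 = 68.
Assume u(j) = 2·5^j + 2·3^j for all 1 ≤ j ≤ k, where k ≥ 2.
Then u(k+1) = 8u(k) − 15u(k−1) = 8·(2·5^k + 2·3^k) − 15·(2·5^{k−1} + 2·3^{k−1}) = 2·(8·5 − 15)5^{k−1} + 2·(8·3 − 15)3^{k−1} = 50·5^{k−1} + 18·3^{k−1} = 2·5^{k+1} + 2·3^{k+1}.
This completes the inductive step, so u(n) = 2·5^n + 2·3^n for all n ≥ 1.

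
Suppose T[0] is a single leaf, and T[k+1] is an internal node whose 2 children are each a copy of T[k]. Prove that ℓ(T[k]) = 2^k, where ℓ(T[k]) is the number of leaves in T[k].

Base case: ℓ(T[0]) = 1, and 2^0 = 1.
Assume ℓ(T[m]) = 2^m.
Then ℓ(T[m+1]) = 2·ℓ(T[m]) = 2·2^m = 2^{m+1}.
Hence ℓ(T[k]) = 2^k for every k ≥ 0, by induction.

ℓ(T[k]) = 2^k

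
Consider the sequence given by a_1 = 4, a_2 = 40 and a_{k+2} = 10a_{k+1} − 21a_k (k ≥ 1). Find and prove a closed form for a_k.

Claim: a_k = 7^k − 3^k.

Base cases: a_1 = 4 and 7^1 − 3^1 = 4; a_2 = 40 and 7^2 − 3^2 = 40.
Assume a_i = 7^i − 3^i for all 1 ≤ i ≤ j, where j ≥ 2.
Then a_{j+1} = 10a_j − 21a_{j−1} = 10·(7^j − 3^j) − 21·(7^{j−1} − 3^{j−1}) = (10·7 − 21)7^{j−1} − (10·3 − 21)3^{j−1} = 49·7^{j−1} − 9·3^{j−1} = 7^{j+1} − 3^{j+1}.
By strong induction, a_k = 7^k − 3^k for all k ≥ 1.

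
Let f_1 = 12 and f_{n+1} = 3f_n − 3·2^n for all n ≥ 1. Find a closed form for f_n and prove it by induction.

Claim: f_n = 2·3^n + 3·2^n.

Base case: f_1 = 12, and 2·3^1 + 3·2^1 = 6 + 6 = 12.
Assume f_j = 2·3^j + 3·2^j for some j ≥ 1.
Then f_{j+1} = 3f_j − 3·2^j = 3·(2·3^j + 3·2^j) − 3·2^j = 2·3^{j+1} + 9·2^j − 3·2^j = 2·3^{j+1} + 6·2^j = 2·3^{j+1} + 3·2^{j+1}.
By induction, f_n = 2·3^n + 3·2^n for all n ≥ 1.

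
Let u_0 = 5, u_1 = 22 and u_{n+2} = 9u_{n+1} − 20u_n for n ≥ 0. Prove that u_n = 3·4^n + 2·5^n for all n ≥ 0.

Base cases: u_0 = 5 and 3·4^0 + 2·5^0 = 5; u_1 = 22 and 3·4^1 + 2·5^1 = 22.
Assume u_i = 3·4^i + 2·5^i for all 0 ≤ i ≤ j, where j ≥ 1.
Then u_{j+1} = 9u_j − 20u_{j−1} = 9·(3·4^j + 2·5^j) − 20·(3·4^{j−1} + 2·5^{j−1}) = 3·(9·4 − 20)4^{j−1} + 2·(9·5 − 20)5^{j−1} = 48·4^{j−1} + 50·5^{j−1} = 3·4^{j+1} + 2·5^{j+1}.
This completes the inductive step, so u_n = 3·4^n + 2·5^n for all n ≥ 0.

u_n = 3·4^n + 2·5^n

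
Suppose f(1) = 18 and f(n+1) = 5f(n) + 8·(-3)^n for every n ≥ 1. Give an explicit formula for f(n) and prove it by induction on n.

Claim: f(n) = 3·5^n − (-3)^n.

Base case: f(1) = 18, and 3·5^1 − (-3)^1 = 15 + 3 = 18.
Assume f(j) = 3·5^j − (-3)^j for some j ≥ 1.
Then f(j+1) = 5f(j) + 8·(-3)^j = 5·(3·5^j − (-3)^j) + 8·(-3)^j = 3·5^{j+1} − 5·(-3)^j + 8·(-3)^j = 3·5^{j+1} + 3·(-3)^j = 3·5^{j+1} − (-3)^{j+1}.
This completes the inductive step, so f(n) = 3·5^n − (-3)^n for all n ≥ 1.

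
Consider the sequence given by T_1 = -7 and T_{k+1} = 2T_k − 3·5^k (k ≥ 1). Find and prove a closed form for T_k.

Claim: T_k = -2^k − 5^k.

Base case: T_1 = -7, and -2^1 − 5^1 = -2 − 5 = -7.
Assume T_r = -2^r − 5^r for some r ≥ 1.
Then T_{r+1} = 2T_r − 3·5^r = 2·(-2^r − 5^r) − 3·5^r = -2^{r+1} − 2·5^r − 3·5^r = -2^{r+1} − 5·5^r = -2^{r+1} − 5^{r+1}.
Hence T_k = -2^k − 5^k for every k ≥ 1, by induction.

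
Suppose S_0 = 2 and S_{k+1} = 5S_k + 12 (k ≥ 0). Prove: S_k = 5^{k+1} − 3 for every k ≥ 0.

Base case: S_0 = 2, and 5^{0+1} − 3 = 5 − 3 = 2.
Assume S_m = 5^{m+1} − 3 for some m ≥ 0.
Then S_{m+1} = 5S_m + 12 = 5·(5^{m+1} − 3) + 12 = 5^{m+2} − 15 + 12 = 5^{m+2} − 3.
So the formula holds for m+1, and by induction S_k = 5^{k+1} − 3 for all k ≥ 0.

S_k = 5^{k+1} − 3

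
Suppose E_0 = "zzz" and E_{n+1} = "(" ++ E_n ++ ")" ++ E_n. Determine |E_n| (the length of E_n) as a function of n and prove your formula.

Claim: |E_n| = 5·2^n − 2.

Base case: |E_0| = 3, and 5·2^0 − 2 = 3.
Assume |E_j| = 5·2^j − 2.
Then |E_{j+1}| = 1 + |E_j| + 1 + |E_j| = 2|E_j| + 2 = 2(5·2^j − 2) + 2 = 5·2^{j+1} − 4 + 2 = 5·2^{j+1} − 2.
By induction, |E_n| = 5·2^n − 2 for all n ≥ 0.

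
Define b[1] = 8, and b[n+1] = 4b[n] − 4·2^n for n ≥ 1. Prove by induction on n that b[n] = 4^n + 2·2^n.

Base case: b[1] = 8, and 4^1 + 2·2^1 = 4 + 4 = 8.
Assume b[j] = 4^j + 2·2^j for some j ≥ 1.
Then b[j+1] = 4b[j] − 4·2^j = 4·(4^j + 2·2^j) − 4·2^j = 4^{j+1} + 8·2^j − 4·2^j = 4^{j+1} + 4·2^j = 4^{j+1} + 2·2^{j+1}.
This completes the inductive step, so b[n] = 4^n + 2·2^n for all n ≥ 1.

b[n] = 4^n + 2·2^n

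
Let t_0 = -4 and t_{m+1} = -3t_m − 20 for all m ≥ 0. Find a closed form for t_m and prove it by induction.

Claim: t_m = (-3)^m − 5.

Base case: t_0 = -4, and (-3)^0 − 5 = 1 − 5 = -4.
Assume t_k = (-3)^k − 5 for some k ≥ 0.
Then t_{k+1} = -3t_k − 20 = -3·((-3)^k − 5) − 20 = -3·(-3)^k + 15 − 20 = (-3)^{k+1} − 5.
By induction, t_m = (-3)^m − 5 for all m ≥ 0.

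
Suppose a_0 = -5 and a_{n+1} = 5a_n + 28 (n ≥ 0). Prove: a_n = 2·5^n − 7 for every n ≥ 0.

Base case: a_0 = -5, and 2·5^0 − 7 = 2 − 7 = -5.
Assume a_k = 2·5^k − 7 for some k ≥ 0.
Then a_{k+1} = 5a_k + 28 = 5·(2·5^k − 7) + 28 = 10·5^k − 35 + 28 = 2·5^{k+1} − 7.
So the formula holds for k+1, and by induction a_n = 2·5^n − 7 for all n ≥ 0.

a_n = 2·5^n − 7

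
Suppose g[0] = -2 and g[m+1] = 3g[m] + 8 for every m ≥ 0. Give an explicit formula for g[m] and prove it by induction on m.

Claim: g[m] = 2·3^m − 4.

Base case: g[0] = -2, and 2·3^0 − 4 = 2 − 4 = -2.
Assume g[r] = 2·3^r − 4 for some r ≥ 0.
Then g[r+1] = 3g[r] + 8 = 3·(2·3^r − 4) + 8 = 6·3^r − 12 + 8 = 2·3^{r+1} − 4.
By induction, g[m] = 2·3^m − 4 for all m ≥ 0.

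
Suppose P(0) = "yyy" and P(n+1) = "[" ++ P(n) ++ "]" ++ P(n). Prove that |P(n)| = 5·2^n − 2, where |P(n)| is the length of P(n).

Base case: |P(0)| = 3, and 5·2^0 − 2 = 3.
Assume |P(m)| = 5·2^m − 2.
Then |P(m+1)| = 1 + |P(m)| + 1 + |P(m)| = 2|P(m)| + 2 = 2(5·2^m − 2) + 2 = 5·2^{m+1} − 4 + 2 = 5·2^{m+1} − 2.
Hence |P(n)| = 5·2^n − 2 for every n ≥ 0, by induction.

|P(n)| = 5·2^n − 2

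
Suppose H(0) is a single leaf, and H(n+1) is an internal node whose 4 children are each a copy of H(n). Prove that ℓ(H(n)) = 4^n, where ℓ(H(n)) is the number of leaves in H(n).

Base case: ℓ(H(0)) = 1, and 4^0 = 1.
Assume ℓ(H(r)) = 4^r.
Then ℓ(H(r+1)) = 4·ℓ(H(r)) = 4·4^r = 4^{r+1}.
So the formula holds for r+1, and by induction ℓ(H(n)) = 4^n for all n ≥ 0.

ℓ(H(n)) = 4^n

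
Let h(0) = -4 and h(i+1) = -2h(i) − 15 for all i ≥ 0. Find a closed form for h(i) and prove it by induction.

Claim: h(i) = (-2)^i − 5.

Base case: h(0) = -4, and (-2)^0 − 5 = 1 − 5 = -4.
Assume h(m) = (-2)^m − 5 for some m ≥ 0.
Then h(m+1) = -2h(m) − 15 = -2·((-2)^m − 5) − 15 = -2·(-2)^m + 10 − 15 = (-2)^{m+1} − 5.
So the formula holds for m+1, and by induction h(i) = (-2)^i − 5 for all i ≥ 0.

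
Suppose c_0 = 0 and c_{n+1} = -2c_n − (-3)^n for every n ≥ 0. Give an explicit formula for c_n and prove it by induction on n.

Claim: c_n = -(-2)^n + (-3)^n.

Base case: c_0 = 0, and -(-2)^0 + (-3)^0 = -1 + 1 = 0.
Assume c_r = -(-2)^r + (-3)^r for some r ≥ 0.
Then c_{r+1} = -2c_r − (-3)^r = -2·(-(-2)^r + (-3)^r) − (-3)^r = -(-2)^{r+1} − 2·(-3)^r − (-3)^r = -(-2)^{r+1} − 3·(-3)^r = -(-2)^{r+1} + (-3)^{r+1}.
So the formula holds for r+1, and by induction c_n = -(-2)^n + (-3)^n for all n ≥ 0.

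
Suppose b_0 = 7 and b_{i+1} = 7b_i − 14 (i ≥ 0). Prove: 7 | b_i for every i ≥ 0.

Base case: b_0 = 7 = 7·1, so 7 | b_0.
Assume 7 | b_k, so b_k = 7t for some integer t.
Then b_{k+1} = 7b_k − 14 = 7·(7t) − 14 = 7(7t − 2), so 7 | b_{k+1}.
This completes the inductive step, so 7 | b_i for all i ≥ 0.

7 | b_i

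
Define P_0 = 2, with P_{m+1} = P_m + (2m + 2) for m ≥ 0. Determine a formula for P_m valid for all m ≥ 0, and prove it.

Claim: P_m = m^2 + m + 2.

Base case: P_0 = 2, and 0^2 + 0 + 2 = 2.
Assume P_r = r^2 + r + 2.
Then P_{r+1} = P_r + (2r + 2) = (r^2 + r + 2) + (2r + 2) = r^2 + 3r + 4,
and (r+1)^2 + (r+1) + 2 = r^2 + 3r + 4.
Hence P_m = m^2 + m + 2 for every m ≥ 0, by induction.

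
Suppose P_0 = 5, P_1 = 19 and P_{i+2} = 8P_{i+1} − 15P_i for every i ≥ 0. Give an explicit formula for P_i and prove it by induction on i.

Claim: P_i = 3·3^i + 2·5^i.

Base cases: P_0 = 5 and 3·3^0 + 2·5^0 = 5; P_1 = 19 and 3·3^1 + 2·5^1 = 19.
Assume P_j = 3·3^j + 2·5^j for all 0 ≤ j ≤ m, where m ≥ 1.
Then P_{m+1} = 8P_m − 15P_{m−1} = 8·(3·3^m + 2·5^m) − 15·(3·3^{m−1} + 2·5^{m−1}) = 3·(8·3 − 15)3^{m−1} + 2·(8·5 − 15)5^{m−1} = 27·3^{m−1} + 50·5^{m−1} = 3·3^{m+1} + 2·5^{m+1}.
Hence P_i = 3·3^i + 2·5^i for every i ≥ 0, by strong induction.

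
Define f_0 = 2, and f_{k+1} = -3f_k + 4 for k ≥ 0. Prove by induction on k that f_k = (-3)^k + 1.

Base case: f_0 = 2, and (-3)^0 + 1 = 1 + 1 = 2.
Assume f_m = (-3)^m + 1 for some m ≥ 0.
Then f_{m+1} = -3f_m + 4 = -3·((-3)^m + 1) + 4 = -3·(-3)^m − 3 + 4 = (-3)^{m+1} + 1.
Hence f_k = (-3)^k + 1 for every k ≥ 0, by induction.

f_k = (-3)^k + 1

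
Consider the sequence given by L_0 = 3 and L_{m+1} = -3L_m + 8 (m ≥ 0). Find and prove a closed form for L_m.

Claim: L_m = (-3)^m + 2.

Base case: L_0 = 3, and (-3)^0 + 2 = 1 + 2 = 3.
Assume L_k = (-3)^k + 2 for some k ≥ 0.
Then L_{k+1} = -3L_k + 8 = -3·((-3)^k + 2) + 8 = -3·(-3)^k − 6 + 8 = (-3)^{k+1} + 2.
By induction, L_m = (-3)^m + 2 for all m ≥ 0.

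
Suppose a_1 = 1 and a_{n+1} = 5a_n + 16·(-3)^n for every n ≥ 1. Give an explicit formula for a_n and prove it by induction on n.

Claim: a_n = -5^n − 2·(-3)^n.

Base case: a_1 = 1, and -5^1 − 2·(-3)^1 = -5 + 6 = 1.
Assume a_r = -5^r − 2·(-3)^r for some r ≥ 1.
Then a_{r+1} = 5a_r + 16·(-3)^r = 5·(-5^r − 2·(-3)^r) + 16·(-3)^r = -5^{r+1} − 10·(-3)^r + 16·(-3)^r = -5^{r+1} + 6·(-3)^r = -5^{r+1} − 2·(-3)^{r+1}.
So the formula holds for r+1, and by induction a_n = -5^n − 2·(-3)^n for all n ≥ 1.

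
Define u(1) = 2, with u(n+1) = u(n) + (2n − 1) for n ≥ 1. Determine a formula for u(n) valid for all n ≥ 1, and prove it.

Claim: u(n) = n^2 − 2n + 3.

Base case: u(1) = 2, and 1^2 − 2·1 + 3 = 2.
Assume u(k) = k^2 − 2k + 3.
Then u(k+1) = u(k) + (2k − 1) = (k^2 − 2k + 3) + (2k − 1) = k^2 + 2,
and (k+1)^2 − 2·(k+1) + 3 = k^2 + 2.
Hence u(n) = n^2 − 2n + 3 for every n ≥ 1, by induction.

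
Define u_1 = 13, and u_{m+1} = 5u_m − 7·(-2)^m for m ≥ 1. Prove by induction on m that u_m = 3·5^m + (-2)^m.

Base case: u_1 = 13, and 3·5^1 + (-2)^1 = 15 − 2 = 13.
Assume u_k = 3·5^k + (-2)^k for some k ≥ 1.
Then u_{k+1} = 5u_k − 7·(-2)^k = 5·(3·5^k + (-2)^k) − 7·(-2)^k = 3·5^{k+1} + 5·(-2)^k − 7·(-2)^k = 3·5^{k+1} − 2·(-2)^k = 3·5^{k+1} + (-2)^{k+1}.
Hence u_m = 3·5^m + (-2)^m for every m ≥ 1, by induction.

u_m = 3·5^m + (-2)^m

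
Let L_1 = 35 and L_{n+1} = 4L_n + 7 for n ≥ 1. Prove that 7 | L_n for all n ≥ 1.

Base case: L_1 = 35 = 7·5, so 7 | L_1.
Assume 7 | L_k, so L_k = 7t for some integer t.
Then L_{k+1} = 4L_k + 7 = 4·(7t) + 7 = 7(4t + 1), so 7 | L_{k+1}.
Hence 7 | L_n for every n ≥ 1, by induction.

7 | L_n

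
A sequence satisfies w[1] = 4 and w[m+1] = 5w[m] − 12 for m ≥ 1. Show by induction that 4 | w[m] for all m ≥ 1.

Base case: w[1] = 4 = 4·1, so 4 | w[1].
Assume 4 | w[j], so w[j] = 4t for some integer t.
Then w[j+1] = 5w[j] − 12 = 5·(4t) − 12 = 4(5t − 3), so 4 | w[j+1].
This completes the inductive step, so 4 | w[m] for all m ≥ 1.

4 | w[m]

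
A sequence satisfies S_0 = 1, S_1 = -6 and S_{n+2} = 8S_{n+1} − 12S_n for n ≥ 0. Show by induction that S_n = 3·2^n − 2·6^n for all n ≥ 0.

Base cases: S_0 = 1 and 3·2^0 − 2·6^0 = 1; S_1 = -6 and 3·2^1 − 2·6^1 = -6.
Assume S_j = 3·2^j − 2·6^j for all 0 ≤ j ≤ k, where k ≥ 1.
Then S_{k+1} = 8S_k − 12S_{k−1} = 8·(3·2^k − 2·6^k) − 12·(3·2^{k−1} − 2·6^{k−1}) = 3·(8·2 − 12)2^{k−1} − 2·(8·6 − 12)6^{k−1} = 12·2^{k−1} − 72·6^{k−1} = 3·2^{k+1} − 2·6^{k+1}.
This completes the inductive step, so S_n = 3·2^n − 2·6^n for all n ≥ 0.

S_n = 3·2^n − 2·6^n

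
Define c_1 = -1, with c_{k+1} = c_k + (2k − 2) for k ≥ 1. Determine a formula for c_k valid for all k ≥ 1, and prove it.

Claim: c_k = k^2 − 3k + 1.

Base case: c_1 = -1, and 1^2 − 3·1 + 1 = -1.
Assume c_j = j^2 − 3j + 1.
Then c_{j+1} = c_j + (2j − 2) = (j^2 − 3j + 1) + (2j − 2) = j^2 − j − 1,
and (j+1)^2 − 3·(j+1) + 1 = j^2 − j − 1.
This completes the inductive step, so c_k = k^2 − 3k + 1 for all k ≥ 1.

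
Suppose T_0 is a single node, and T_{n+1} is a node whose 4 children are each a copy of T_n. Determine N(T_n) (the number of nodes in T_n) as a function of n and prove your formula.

Claim: N(T_n) = (4^{n+1} − 1)/3.

Base case: N(T_0) = 1, and (4^{0+1} − 1)/3 = 1.
Assume N(T_j) = (4^{j+1} − 1)/3.
Then N(T_{j+1}) = 1 + 4N(T_j) = 1 + 4·(4^{j+1} − 1)/3 = 1 + (4^{j+2} − 4)/3 = (3 + 4^{j+2} − 4)/3 = (4^{j+2} − 1)/3.
This completes the inductive step, so N(T_n) = (4^{n+1} − 1)/3 for all n ≥ 0.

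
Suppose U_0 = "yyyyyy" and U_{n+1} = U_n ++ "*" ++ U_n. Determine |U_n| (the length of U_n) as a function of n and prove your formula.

Claim: |U_n| = 7·2^n − 1.

Base case: |U_0| = 6, and 7·2^0 − 1 = 6.
Assume |U_j| = 7·2^j − 1.
Then |U_{j+1}| = |U_j| + 1 + |U_j| = 2|U_j| + 1 = 2(7·2^j − 1) + 1 = 7·2^{j+1} − 2 + 1 = 7·2^{j+1} − 1.
So the formula holds for j+1, and by induction |U_n| = 7·2^n − 1 for all n ≥ 0.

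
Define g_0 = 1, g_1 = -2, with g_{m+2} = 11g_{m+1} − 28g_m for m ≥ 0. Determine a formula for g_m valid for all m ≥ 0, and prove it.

Claim: g_m = 3·4^m − 2·7^m.

Base cases: g_0 = 1 and 3·4^0 − 2·7^0 = 1; g_1 = -2 and 3·4^1 − 2·7^1 = -2.
Assume g_i = 3·4^i − 2·7^i for all 0 ≤ i ≤ j, where j ≥ 1.
Then g_{j+1} = 11g_j − 28g_{j−1} = 11·(3·4^j − 2·7^j) − 28·(3·4^{j−1} − 2·7^{j−1}) = 3·(11·4 − 28)4^{j−1} − 2·(11·7 − 28)7^{j−1} = 48·4^{j−1} − 98·7^{j−1} = 3·4^{j+1} − 2·7^{j+1}.
So the formula holds for j+1, and by strong induction g_m = 3·4^m − 2·7^m for all m ≥ 0.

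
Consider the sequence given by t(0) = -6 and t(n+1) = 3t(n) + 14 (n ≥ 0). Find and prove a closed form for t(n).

Claim: t(n) = 3^n − 7.

Base case: t(0) = -6, and 3^0 − 7 = 1 − 7 = -6.
Assume t(m) = 3^m − 7 for some m ≥ 0.
Then t(m+1) = 3t(m) + 14 = 3·(3^m − 7) + 14 = 3^{m+1} − 21 + 14 = 3^{m+1} − 7.
This completes the inductive step, so t(n) = 3^n − 7 for all n ≥ 0.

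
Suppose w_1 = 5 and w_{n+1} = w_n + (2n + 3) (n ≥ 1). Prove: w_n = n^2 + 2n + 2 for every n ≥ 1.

Base case: w_1 = 5, and 1^2 + 2·1 + 2 = 5.
Assume w_k = k^2 + 2k + 2.
Then w_{k+1} = w_k + (2k + 3) = (k^2 + 2k + 2) + (2k + 3) = k^2 + 4k + 5,
and (k+1)^2 + 2·(k+1) + 2 = k^2 + 4k + 5.
By induction, w_n = n^2 + 2n + 2 for all n ≥ 1.

w_n = n^2 + 2n + 2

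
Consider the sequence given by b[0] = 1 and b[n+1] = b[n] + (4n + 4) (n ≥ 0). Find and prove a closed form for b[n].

Claim: b[n] = 2n^2 + 2n + 1.

Base case: b[0] = 1, and 2·0^2 + 2·0 + 1 = 1.
Assume b[r] = 2r^2 + 2r + 1.
Then b[r+1] = b[r] + (4r + 4) = (2r^2 + 2r + 1) + (4r + 4) = 2r^2 + 6r + 5,
and 2·(r+1)^2 + 2·(r+1) + 1 = 2r^2 + 6r + 5.
This completes the inductive step, so b[n] = 2n^2 + 2n + 1 for all n ≥ 0.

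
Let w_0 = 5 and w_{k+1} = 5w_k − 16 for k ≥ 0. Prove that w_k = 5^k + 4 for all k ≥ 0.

Base case: w_0 = 5, and 5^0 + 4 = 1 + 4 = 5.
Assume w_m = 5^m + 4 for some m ≥ 0.
Then w_{m+1} = 5w_m − 16 = 5·(5^m + 4) − 16 = 5^{m+1} + 20 − 16 = 5^{m+1} + 4.
So the formula holds for m+1, and by induction w_k = 5^k + 4 for all k ≥ 0.

w_k = 5^k + 4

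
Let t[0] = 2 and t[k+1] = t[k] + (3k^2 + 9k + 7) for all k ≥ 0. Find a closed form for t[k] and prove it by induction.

Claim: t[k] = k^3 + 3k^2 + 3k + 2.

Base case: t[0] = 2, and 0^3 + 3·0^2 + 3·0 + 2 = 2.
Assume t[m] = m^3 + 3m^2 + 3m + 2.
Then t[m+1] = t[m] + (3m^2 + 9m + 7) = (m^3 + 3m^2 + 3m + 2) + (3m^2 + 9m + 7) = m^3 + 6m^2 + 12m + 9,
and (m+1)^3 + 3·(m+1)^2 + 3·(m+1) + 2 = m^3 + 6m^2 + 12m + 9.
This completes the inductive step, so t[k] = k^3 + 3k^2 + 3k + 2 for all k ≥ 0.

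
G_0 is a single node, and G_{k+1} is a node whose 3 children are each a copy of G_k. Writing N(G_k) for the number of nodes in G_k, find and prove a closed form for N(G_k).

Claim: N(G_k) = (3^{k+1} − 1)/2.

Base case: N(G_0) = 1, and (3^{0+1} − 1)/2 = 1.
Assume N(G_m) = (3^{m+1} − 1)/2.
Then N(G_{m+1}) = 1 + 3N(G_m) = 1 + 3·(3^{m+1} − 1)/2 = 1 + (3^{m+2} − 3)/2 = (2 + 3^{m+2} − 3)/2 = (3^{m+2} − 1)/2.
By induction, N(G_k) = (3^{k+1} − 1)/2 for all k ≥ 0.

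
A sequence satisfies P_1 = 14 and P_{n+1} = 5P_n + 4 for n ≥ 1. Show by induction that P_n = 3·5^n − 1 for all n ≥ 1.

Base case: P_1 = 14, and 3·5^1 − 1 = 15 − 1 = 14.
Assume P_r = 3·5^r − 1 for some r ≥ 1.
Then P_{r+1} = 5P_r + 4 = 5·(3·5^r − 1) + 4 = 15·5^r − 5 + 4 = 3·5^{r+1} − 1.
By induction, P_n = 3·5^n − 1 for all n ≥ 1.

P_n = 3·5^n − 1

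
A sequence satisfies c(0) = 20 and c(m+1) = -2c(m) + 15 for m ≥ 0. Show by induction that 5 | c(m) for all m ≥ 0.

Base case: c(0) = 20 = 5·4, so 5 | c(0).
Assume 5 | c(r), so c(r) = 5t for some integer t.
Then c(r+1) = -2c(r) + 15 = -2·(5t) + 15 = 5(-2t + 3), so 5 | c(r+1).
This completes the inductive step, so 5 | c(m) for all m ≥ 0.

5 | c(m)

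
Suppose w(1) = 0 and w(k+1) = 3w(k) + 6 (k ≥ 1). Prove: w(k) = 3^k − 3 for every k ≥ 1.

Base case: w(1) = 0, and 3^1 − 3 = 3 − 3 = 0.
Assume w(r) = 3^r − 3 for some r ≥ 1.
Then w(r+1) = 3w(r) + 6 = 3·(3^r − 3) + 6 = 3^{r+1} − 9 + 6 = 3^{r+1} − 3.
This completes the inductive step, so w(k) = 3^k − 3 for all k ≥ 1.

w(k) = 3^k − 3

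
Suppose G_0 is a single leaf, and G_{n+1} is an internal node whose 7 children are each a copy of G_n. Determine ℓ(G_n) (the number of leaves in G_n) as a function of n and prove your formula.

Claim: ℓ(G_n) = 7^n.

Base case: ℓ(G_0) = 1, and 7^0 = 1.
Assume ℓ(G_r) = 7^r.
Then ℓ(G_{r+1}) = 7·ℓ(G_r) = 7·7^r = 7^{r+1}.
So the formula holds for r+1, and by induction ℓ(G_n) = 7^n for all n ≥ 0.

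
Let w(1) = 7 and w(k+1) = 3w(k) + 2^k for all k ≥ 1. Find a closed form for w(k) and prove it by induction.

Claim: w(k) = 3·3^k − 2^k.

Base case: w(1) = 7, and 3·3^1 − 2^1 = 9 − 2 = 7.
Assume w(m) = 3·3^m − 2^m for some m ≥ 1.
Then w(m+1) = 3w(m) + 2^m = 3·(3·3^m − 2^m) + 2^m = 3·3^{m+1} − 3·2^m + 2^m = 3·3^{m+1} − 2·2^m = 3·3^{m+1} − 2^{m+1}.
So the formula holds for m+1, and by induction w(k) = 3·3^k − 2^k for all k ≥ 1.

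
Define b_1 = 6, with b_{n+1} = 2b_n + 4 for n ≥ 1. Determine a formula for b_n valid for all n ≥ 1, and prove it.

Claim: b_n = 5·2^n − 4.

Base case: b_1 = 6, and 5·2^1 − 4 = 10 − 4 = 6.
Assume b_m = 5·2^m − 4 for some m ≥ 1.
Then b_{m+1} = 2b_m + 4 = 2·(5·2^m − 4) + 4 = 10·2^m − 8 + 4 = 5·2^{m+1} − 4.
Hence b_n = 5·2^n − 4 for every n ≥ 1, by induction.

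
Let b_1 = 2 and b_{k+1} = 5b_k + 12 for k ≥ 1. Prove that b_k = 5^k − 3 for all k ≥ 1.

Base case: b_1 = 2, and 5^1 − 3 = 5 − 3 = 2.
Assume b_m = 5^m − 3 for some m ≥ 1.
Then b_{m+1} = 5b_m + 12 = 5·(5^m − 3) + 12 = 5^{m+1} − 15 + 12 = 5^{m+1} − 3.
This completes the inductive step, so b_k = 5^k − 3 for all k ≥ 1.

b_k = 5^k − 3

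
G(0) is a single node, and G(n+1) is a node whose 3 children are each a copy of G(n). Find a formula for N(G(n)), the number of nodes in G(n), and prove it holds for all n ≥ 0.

Claim: N(G(n)) = (3^{n+1} − 1)/2.

Base case: N(G(0)) = 1, and (3^{0+1} − 1)/2 = 1.
Assume N(G(j)) = (3^{j+1} − 1)/2.
Then N(G(j+1)) = 1 + 3N(G(j)) = 1 + 3·(3^{j+1} − 1)/2 = 1 + (3^{j+2} − 3)/2 = (2 + 3^{j+2} − 3)/2 = (3^{j+2} − 1)/2.
So the formula holds for j+1, and by induction N(G(n)) = (3^{n+1} − 1)/2 for all n ≥ 0.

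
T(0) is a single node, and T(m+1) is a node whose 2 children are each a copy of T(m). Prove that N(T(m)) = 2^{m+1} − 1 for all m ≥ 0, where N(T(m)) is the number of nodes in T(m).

Base case: N(T(0)) = 1, and 2^{0+1} − 1 = 1.
Assume N(T(k)) = 2^{k+1} − 1.
Then N(T(k+1)) = 1 + 2N(T(k)) = 1 + 2(2^{k+1} − 1) = 2^{k+2} − 2 + 1 = 2^{k+2} − 1.
So the formula holds for k+1, and by induction N(T(m)) = 2^{m+1} − 1 for all m ≥ 0.

N(T(m)) = 2^{m+1} − 1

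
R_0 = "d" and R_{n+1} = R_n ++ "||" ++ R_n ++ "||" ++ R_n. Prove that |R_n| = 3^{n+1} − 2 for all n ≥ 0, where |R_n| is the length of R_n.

Base case: |R_0| = 1, and 3^{0+1} − 2 = 1.
Assume |R_r| = 3^{r+1} − 2.
Then |R_{r+1}| = 3|R_r| + 4 = 3(3^{r+1} − 2) + 4 = 3^{r+2} − 6 + 4 = 3^{r+2} − 2.
Hence |R_n| = 3^{n+1} − 2 for every n ≥ 0, by induction.

|R_n| = 3^{n+1} − 2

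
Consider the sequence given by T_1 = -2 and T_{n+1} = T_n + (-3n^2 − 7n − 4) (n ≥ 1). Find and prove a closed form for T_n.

Claim: T_n = -n^3 − 2n^2 − n + 2.

Base case: T_1 = -2, and -1^3 − 2·1^2 − 1 + 2 = -2.
Assume T_j = -j^3 − 2j^2 − j + 2.
Then T_{j+1} = T_j + (-3j^2 − 7j − 4) = (-j^3 − 2j^2 − j + 2) + (-3j^2 − 7j − 4) = -j^3 − 5j^2 − 8j − 2,
and -(j+1)^3 − 2·(j+1)^2 − (j+1) + 2 = -j^3 − 5j^2 − 8j − 2.
By induction, T_n = -n^3 − 2n^2 − n + 2 for all n ≥ 1.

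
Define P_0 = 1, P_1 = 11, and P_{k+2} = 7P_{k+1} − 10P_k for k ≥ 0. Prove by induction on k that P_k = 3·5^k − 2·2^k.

Base cases: P_0 = 1 and 3·5^0 − 2·2^0 = 1; P_1 = 11 and 3·5^1 − 2·2^1 = 11.
Assume P_i = 3·5^i − 2·2^i for all 0 ≤ i ≤ j, where j ≥ 1.
Then P_{j+1} = 7P_j − 10P_{j−1} = 7·(3·5^j − 2·2^j) − 10·(3·5^{j−1} − 2·2^{j−1}) = 3·(7·5 − 10)5^{j−1} − 2·(7·2 − 10)2^{j−1} = 75·5^{j−1} − 8·2^{j−1} = 3·5^{j+1} − 2·2^{j+1}.
So the formula holds for j+1, and by strong induction P_k = 3·5^k − 2·2^k for all k ≥ 0.

P_k = 3·5^k − 2·2^k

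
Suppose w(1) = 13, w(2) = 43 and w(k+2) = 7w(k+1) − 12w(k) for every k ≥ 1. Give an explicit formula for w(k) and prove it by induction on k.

Claim: w(k) = 3·3^k + 4^k.

Base cases: w(1) = 13 and 3·3^1 + 4^1 = 13; w(2) = 43 and 3·3^2 + 4^2 = 43.
Assume w(j) = 3·3^j + 4^j for all 1 ≤ j ≤ m, where m ≥ 2.
Then w(m+1) = 7w(m) − 12w(m−1) = 7·(3·3^m + 4^m) − 12·(3·3^{m−1} + 4^{m−1}) = 3·(7·3 − 12)3^{m−1} + (7·4 − 12)4^{m−1} = 27·3^{m−1} + 16·4^{m−1} = 3·3^{m+1} + 4^{m+1}.
So the formula holds for m+1, and by strong induction w(k) = 3·3^k + 4^k for all k ≥ 1.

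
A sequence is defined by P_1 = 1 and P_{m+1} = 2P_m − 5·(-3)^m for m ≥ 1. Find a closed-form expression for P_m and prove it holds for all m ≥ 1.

Claim: P_m = 2·2^m + (-3)^m.

Base case: P_1 = 1, and 2·2^1 + (-3)^1 = 4 − 3 = 1.
Assume P_r = 2·2^r + (-3)^r for some r ≥ 1.
Then P_{r+1} = 2P_r − 5·(-3)^r = 2·(2·2^r + (-3)^r) − 5·(-3)^r = 2·2^{r+1} + 2·(-3)^r − 5·(-3)^r = 2·2^{r+1} − 3·(-3)^r = 2·2^{r+1} + (-3)^{r+1}.
By induction, P_m = 2·2^m + (-3)^m for all m ≥ 1.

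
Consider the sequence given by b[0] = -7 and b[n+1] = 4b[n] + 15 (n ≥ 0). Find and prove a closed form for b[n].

Claim: b[n] = -2·4^n − 5.

Base case: b[0] = -7, and -2·4^0 − 5 = -2 − 5 = -7.
Assume b[j] = -2·4^j − 5 for some j ≥ 0.
Then b[j+1] = 4b[j] + 15 = 4·(-2·4^j − 5) + 15 = -8·4^j − 20 + 15 = -2·4^{j+1} − 5.
So the formula holds for j+1, and by induction b[n] = -2·4^n − 5 for all n ≥ 0.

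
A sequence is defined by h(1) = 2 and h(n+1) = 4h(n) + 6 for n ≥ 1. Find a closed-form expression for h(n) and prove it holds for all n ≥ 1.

Claim: h(n) = 4^n − 2.

Base case: h(1) = 2, and 4^1 − 2 = 4 − 2 = 2.
Assume h(r) = 4^r − 2 for some r ≥ 1.
Then h(r+1) = 4h(r) + 6 = 4·(4^r − 2) + 6 = 4^{r+1} − 8 + 6 = 4^{r+1} − 2.
Hence h(n) = 4^n − 2 for every n ≥ 1, by induction.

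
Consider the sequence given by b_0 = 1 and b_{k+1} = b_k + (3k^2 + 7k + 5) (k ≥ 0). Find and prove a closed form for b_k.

Claim: b_k = k^3 + 2k^2 + 2k + 1.

Base case: b_0 = 1, and 0^3 + 2·0^2 + 2·0 + 1 = 1.
Assume b_j = j^3 + 2j^2 + 2j + 1.
Then b_{j+1} = b_j + (3j^2 + 7j + 5) = (j^3 + 2j^2 + 2j + 1) + (3j^2 + 7j + 5) = j^3 + 5j^2 + 9j + 6,
and (j+1)^3 + 2·(j+1)^2 + 2·(j+1) + 1 = j^3 + 5j^2 + 9j + 6.
This completes the inductive step, so b_k = k^3 + 2k^2 + 2k + 1 for all k ≥ 0.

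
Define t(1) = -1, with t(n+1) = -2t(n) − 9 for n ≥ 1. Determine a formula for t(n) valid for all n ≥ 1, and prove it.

Claim: t(n) = -(-2)^n − 3.

Base case: t(1) = -1, and -(-2)^1 − 3 = 2 − 3 = -1.
Assume t(m) = -(-2)^m − 3 for some m ≥ 1.
Then t(m+1) = -2t(m) − 9 = -2·(-(-2)^m − 3) − 9 = 2·(-2)^m + 6 − 9 = -(-2)^{m+1} − 3.
Hence t(n) = -(-2)^n − 3 for every n ≥ 1, by induction.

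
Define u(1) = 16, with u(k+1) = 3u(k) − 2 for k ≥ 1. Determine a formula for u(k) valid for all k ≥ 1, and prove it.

Claim: u(k) = 5·3^k + 1.

Base case: u(1) = 16, and 5·3^1 + 1 = 15 + 1 = 16.
Assume u(r) = 5·3^r + 1 for some r ≥ 1.
Then u(r+1) = 3u(r) − 2 = 3·(5·3^r + 1) − 2 = 15·3^r + 3 − 2 = 5·3^{r+1} + 1.
So the formula holds for r+1, and by induction u(k) = 5·3^k + 1 for all k ≥ 1.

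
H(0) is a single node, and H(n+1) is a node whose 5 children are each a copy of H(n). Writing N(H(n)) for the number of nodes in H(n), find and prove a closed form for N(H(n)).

Claim: N(H(n)) = (5^{n+1} − 1)/4.

Base case: N(H(0)) = 1, and (5^{0+1} − 1)/4 = 1.
Assume N(H(j)) = (5^{j+1} − 1)/4.
Then N(H(j+1)) = 1 + 5N(H(j)) = 1 + 5·(5^{j+1} − 1)/4 = 1 + (5^{j+2} − 5)/4 = (4 + 5^{j+2} − 5)/4 = (5^{j+2} − 1)/4.
By induction, N(H(n)) = (5^{n+1} − 1)/4 for all n ≥ 0.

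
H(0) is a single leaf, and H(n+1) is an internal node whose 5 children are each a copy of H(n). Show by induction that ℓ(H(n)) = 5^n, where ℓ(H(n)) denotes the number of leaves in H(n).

Base case: ℓ(H(0)) = 1, and 5^0 = 1.
Assume ℓ(H(j)) = 5^j.
Then ℓ(H(j+1)) = 5·ℓ(H(j)) = 5·5^j = 5^{j+1}.
This completes the inductive step, so ℓ(H(n)) = 5^n for all n ≥ 0.

ℓ(H(n)) = 5^n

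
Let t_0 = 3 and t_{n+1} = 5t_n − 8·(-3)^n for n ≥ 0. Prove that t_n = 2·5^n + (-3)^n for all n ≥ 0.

Base case: t_0 = 3, and 2·5^0 + (-3)^0 = 2 + 1 = 3.
Assume t_k = 2·5^k + (-3)^k for some k ≥ 0.
Then t_{k+1} = 5t_k − 8·(-3)^k = 5·(2·5^k + (-3)^k) − 8·(-3)^k = 2·5^{k+1} + 5·(-3)^k − 8·(-3)^k = 2·5^{k+1} − 3·(-3)^k = 2·5^{k+1} + (-3)^{k+1}.
By induction, t_n = 2·5^n + (-3)^n for all n ≥ 0.

t_n = 2·5^n + (-3)^n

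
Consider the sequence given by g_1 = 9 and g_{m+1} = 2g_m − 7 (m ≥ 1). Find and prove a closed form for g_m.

Claim: g_m = 2^m + 7.

Base case: g_1 = 9, and 2^1 + 7 = 2 + 7 = 9.
Assume g_j = 2^j + 7 for some j ≥ 1.
Then g_{j+1} = 2g_j − 7 = 2·(2^j + 7) − 7 = 2^{j+1} + 14 − 7 = 2^{j+1} + 7.
Hence g_m = 2^m + 7 for every m ≥ 1, by induction.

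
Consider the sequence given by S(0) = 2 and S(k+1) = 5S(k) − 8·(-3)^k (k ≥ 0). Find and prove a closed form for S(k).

Claim: S(k) = 5^k + (-3)^k.

Base case: S(0) = 2, and 5^0 + (-3)^0 = 1 + 1 = 2.
Assume S(j) = 5^j + (-3)^j for some j ≥ 0.
Then S(j+1) = 5S(j) − 8·(-3)^j = 5·(5^j + (-3)^j) − 8·(-3)^j = 5^{j+1} + 5·(-3)^j − 8·(-3)^j = 5^{j+1} − 3·(-3)^j = 5^{j+1} + (-3)^{j+1}.
This completes the inductive step, so S(k) = 5^k + (-3)^k for all k ≥ 0.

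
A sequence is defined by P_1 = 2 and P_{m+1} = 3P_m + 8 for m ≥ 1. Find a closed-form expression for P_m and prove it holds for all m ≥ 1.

Claim: P_m = 2·3^m − 4.

Base case: P_1 = 2, and 2·3^1 − 4 = 6 − 4 = 2.
Assume P_k = 2·3^k − 4 for some k ≥ 1.
Then P_{k+1} = 3P_k + 8 = 3·(2·3^k − 4) + 8 = 6·3^k − 12 + 8 = 2·3^{k+1} − 4.
Hence P_m = 2·3^m − 4 for every m ≥ 1, by induction.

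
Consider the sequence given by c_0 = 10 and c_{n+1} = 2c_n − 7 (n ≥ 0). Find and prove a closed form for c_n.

Claim: c_n = 3·2^n + 7.

Base case: c_0 = 10, and 3·2^0 + 7 = 3 + 7 = 10.
Assume c_k = 3·2^k + 7 for some k ≥ 0.
Then c_{k+1} = 2c_k − 7 = 2·(3·2^k + 7) − 7 = 6·2^k + 14 − 7 = 3·2^{k+1} + 7.
By induction, c_n = 3·2^n + 7 for all n ≥ 0.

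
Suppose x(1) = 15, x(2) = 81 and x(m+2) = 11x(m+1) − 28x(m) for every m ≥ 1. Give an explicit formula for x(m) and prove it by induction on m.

Claim: x(m) = 2·4^m + 7^m.

Base cases: x(1) = 15 and 2·4^1 + 7^1 = 15; x(2) = 81 and 2·4^2 + 7^2 = 81.
Assume x(j) = 2·4^j + 7^j for all 1 ≤ j ≤ r, where r ≥ 2.
Then x(r+1) = 11x(r) − 28x(r−1) = 11·(2·4^r + 7^r) − 28·(2·4^{r−1} + 7^{r−1}) = 2·(11·4 − 28)4^{r−1} + (11·7 − 28)7^{r−1} = 32·4^{r−1} + 49·7^{r−1} = 2·4^{r+1} + 7^{r+1}.
By strong induction, x(m) = 2·4^m + 7^m for all m ≥ 1.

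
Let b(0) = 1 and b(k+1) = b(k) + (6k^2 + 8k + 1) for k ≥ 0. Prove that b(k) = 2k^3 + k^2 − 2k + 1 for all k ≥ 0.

Base case: b(0) = 1, and 2·0^3 + 0^2 − 2·0 + 1 = 1.
Assume b(m) = 2m^3 + m^2 − 2m + 1.
Then b(m+1) = b(m) + (6m^2 + 8m + 1) = (2m^3 + m^2 − 2m + 1) + (6m^2 + 8m + 1) = 2m^3 + 7m^2 + 6m + 2,
and 2·(m+1)^3 + (m+1)^2 − 2·(m+1) + 1 = 2m^3 + 7m^2 + 6m + 2.
This completes the inductive step, so b(k) = 2k^3 + k^2 − 2k + 1 for all k ≥ 0.

b(k) = 2k^3 + k^2 − 2k + 1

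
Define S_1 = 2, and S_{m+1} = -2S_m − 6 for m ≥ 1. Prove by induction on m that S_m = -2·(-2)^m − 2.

Base case: S_1 = 2, and -2·(-2)^1 − 2 = 4 − 2 = 2.
Assume S_j = -2·(-2)^j − 2 for some j ≥ 1.
Then S_{j+1} = -2S_j − 6 = -2·(-2·(-2)^j − 2) − 6 = 4·(-2)^j + 4 − 6 = -2·(-2)^{j+1} − 2.
By induction, S_m = -2·(-2)^m − 2 for all m ≥ 1.

S_m = -2·(-2)^m − 2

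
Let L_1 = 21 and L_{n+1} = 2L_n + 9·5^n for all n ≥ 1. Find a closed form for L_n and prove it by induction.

Claim: L_n = 3·2^n + 3·5^n.

Base case: L_1 = 21, and 3·2^1 + 3·5^1 = 6 + 15 = 21.
Assume L_m = 3·2^m + 3·5^m for some m ≥ 1.
Then L_{m+1} = 2L_m + 9·5^m = 2·(3·2^m + 3·5^m) + 9·5^m = 3·2^{m+1} + 6·5^m + 9·5^m = 3·2^{m+1} + 15·5^m = 3·2^{m+1} + 3·5^{m+1}.
This completes the inductive step, so L_n = 3·2^n + 3·5^n for all n ≥ 1.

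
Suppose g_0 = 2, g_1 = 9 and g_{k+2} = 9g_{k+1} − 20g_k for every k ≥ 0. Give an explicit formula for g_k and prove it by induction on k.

Claim: g_k = 5^k + 4^k.

Base cases: g_0 = 2 and 5^0 + 4^0 = 2; g_1 = 9 and 5^1 + 4^1 = 9.
Assume g_j = 5^j + 4^j for all 0 ≤ j ≤ m, where m ≥ 1.
Then g_{m+1} = 9g_m − 20g_{m−1} = 9·(5^m + 4^m) − 20·(5^{m−1} + 4^{m−1}) = (9·5 − 20)5^{m−1} + (9·4 − 20)4^{m−1} = 25·5^{m−1} + 16·4^{m−1} = 5^{m+1} + 4^{m+1}.
This completes the inductive step, so g_k = 5^k + 4^k for all k ≥ 0.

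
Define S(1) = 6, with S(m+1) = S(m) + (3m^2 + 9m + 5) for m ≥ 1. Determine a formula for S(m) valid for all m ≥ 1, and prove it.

Claim: S(m) = m^3 + 3m^2 + m + 1.

Base case: S(1) = 6, and 1^3 + 3·1^2 + 1 + 1 = 6.
Assume S(k) = k^3 + 3k^2 + k + 1.
Then S(k+1) = S(k) + (3k^2 + 9k + 5) = (k^3 + 3k^2 + k + 1) + (3k^2 + 9k + 5) = k^3 + 6k^2 + 10k + 6,
and (k+1)^3 + 3·(k+1)^2 + (k+1) + 1 = k^3 + 6k^2 + 10k + 6.
This completes the inductive step, so S(m) = m^3 + 3m^2 + m + 1 for all m ≥ 1.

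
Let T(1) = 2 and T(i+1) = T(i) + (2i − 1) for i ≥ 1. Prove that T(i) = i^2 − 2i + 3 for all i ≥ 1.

Base case: T(1) = 2, and 1^2 − 2·1 + 3 = 2.
Assume T(j) = j^2 − 2j + 3.
Then T(j+1) = T(j) + (2j − 1) = (j^2 − 2j + 3) + (2j − 1) = j^2 + 2,
and (j+1)^2 − 2·(j+1) + 3 = j^2 + 2.
This completes the inductive step, so T(i) = i^2 − 2i + 3 for all i ≥ 1.

T(i) = i^2 − 2i + 3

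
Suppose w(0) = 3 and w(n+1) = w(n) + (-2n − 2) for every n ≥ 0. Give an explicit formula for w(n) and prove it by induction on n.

Claim: w(n) = -n^2 − n + 3.

Base case: w(0) = 3, and -0^2 − 0 + 3 = 3.
Assume w(j) = -j^2 − j + 3.
Then w(j+1) = w(j) + (-2j − 2) = (-j^2 − j + 3) + (-2j − 2) = -j^2 − 3j + 1,
and -(j+1)^2 − (j+1) + 3 = -j^2 − 3j + 1.
By induction, w(n) = -n^2 − n + 3 for all n ≥ 0.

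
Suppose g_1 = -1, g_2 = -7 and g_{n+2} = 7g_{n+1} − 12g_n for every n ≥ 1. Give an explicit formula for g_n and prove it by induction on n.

Claim: g_n = -4^n + 3^n.

Base cases: g_1 = -1 and -4^1 + 3^1 = -1; g_2 = -7 and -4^2 + 3^2 = -7.
Assume g_j = -4^j + 3^j for all 1 ≤ j ≤ r, where r ≥ 2.
Then g_{r+1} = 7g_r − 12g_{r−1} = 7·(-4^r + 3^r) − 12·(-4^{r−1} + 3^{r−1}) = -(7·4 − 12)4^{r−1} + (7·3 − 12)3^{r−1} = -16·4^{r−1} + 9·3^{r−1} = -4^{r+1} + 3^{r+1}.
By strong induction, g_n = -4^n + 3^n for all n ≥ 1.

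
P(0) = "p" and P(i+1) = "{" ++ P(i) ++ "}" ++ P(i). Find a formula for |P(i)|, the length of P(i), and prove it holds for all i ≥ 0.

Claim: |P(i)| = 3·2^i − 2.

Base case: |P(0)| = 1, and 3·2^0 − 2 = 1.
Assume |P(m)| = 3·2^m − 2.
Then |P(m+1)| = 1 + |P(m)| + 1 + |P(m)| = 2|P(m)| + 2 = 2(3·2^m − 2) + 2 = 3·2^{m+1} − 4 + 2 = 3·2^{m+1} − 2.
This completes the inductive step, so |P(i)| = 3·2^i − 2 for all i ≥ 0.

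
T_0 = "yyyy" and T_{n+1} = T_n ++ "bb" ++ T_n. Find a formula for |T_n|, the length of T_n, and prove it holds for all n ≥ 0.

Claim: |T_n| = 6·2^n − 2.

Base case: |T_0| = 4, and 6·2^0 − 2 = 4.
Assume |T_r| = 6·2^r − 2.
Then |T_{r+1}| = |T_r| + 2 + |T_r| = 2|T_r| + 2 = 2(6·2^r − 2) + 2 = 6·2^{r+1} − 4 + 2 = 6·2^{r+1} − 2.
By induction, |T_n| = 6·2^n − 2 for all n ≥ 0.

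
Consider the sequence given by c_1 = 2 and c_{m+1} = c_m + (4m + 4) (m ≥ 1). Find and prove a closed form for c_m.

Claim: c_m = 2m^2 + 2m − 2.

Base case: c_1 = 2, and 2·1^2 + 2·1 − 2 = 2.
Assume c_r = 2r^2 + 2r − 2.
Then c_{r+1} = c_r + (4r + 4) = (2r^2 + 2r − 2) + (4r + 4) = 2r^2 + 6r + 2,
and 2·(r+1)^2 + 2·(r+1) − 2 = 2r^2 + 6r + 2.
Hence c_m = 2m^2 + 2m − 2 for every m ≥ 1, by induction.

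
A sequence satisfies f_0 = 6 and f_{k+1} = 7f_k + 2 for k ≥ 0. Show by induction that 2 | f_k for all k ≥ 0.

Base case: f_0 = 6 = 2·3, so 2 | f_0.
Assume 2 | f_j, so f_j = 2t for some integer t.
Then f_{j+1} = 7f_j + 2 = 7·(2t) + 2 = 2(7t + 1), so 2 | f_{j+1}.
This completes the inductive step, so 2 | f_k for all k ≥ 0.

2 | f_k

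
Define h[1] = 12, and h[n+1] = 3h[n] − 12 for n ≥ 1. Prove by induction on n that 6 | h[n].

Base case: h[1] = 12 = 6·2, so 6 | h[1].
Assume 6 | h[r], so h[r] = 6t for some integer t.
Then h[r+1] = 3h[r] − 12 = 3·(6t) − 12 = 6(3t − 2), so 6 | h[r+1].
This completes the inductive step, so 6 | h[n] for all n ≥ 1.

6 | h[n]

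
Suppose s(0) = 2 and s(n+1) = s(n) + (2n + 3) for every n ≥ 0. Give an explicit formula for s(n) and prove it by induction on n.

Claim: s(n) = n^2 + 2n + 2.

Base case: s(0) = 2, and 0^2 + 2·0 + 2 = 2.
Assume s(k) = k^2 + 2k + 2.
Then s(k+1) = s(k) + (2k + 3) = (k^2 + 2k + 2) + (2k + 3) = k^2 + 4k + 5,
and (k+1)^2 + 2·(k+1) + 2 = k^2 + 4k + 5.
Hence s(n) = n^2 + 2n + 2 for every n ≥ 0, by induction.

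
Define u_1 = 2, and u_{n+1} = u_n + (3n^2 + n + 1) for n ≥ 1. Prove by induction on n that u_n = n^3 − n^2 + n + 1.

Base case: u_1 = 2, and 1^3 − 1^2 + 1 + 1 = 2.
Assume u_m = m^3 − m^2 + m + 1.
Then u_{m+1} = u_m + (3m^2 + m + 1) = (m^3 − m^2 + m + 1) + (3m^2 + m + 1) = m^3 + 2m^2 + 2m + 2,
and (m+1)^3 − (m+1)^2 + (m+1) + 1 = m^3 + 2m^2 + 2m + 2.
By induction, u_n = n^3 − n^2 + n + 1 for all n ≥ 1.

u_n = n^3 − n^2 + n + 1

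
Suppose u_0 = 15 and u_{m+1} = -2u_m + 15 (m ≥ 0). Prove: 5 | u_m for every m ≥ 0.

Base case: u_0 = 15 = 5·3, so 5 | u_0.
Assume 5 | u_r, so u_r = 5t for some integer t.
Then u_{r+1} = -2u_r + 15 = -2·(5t) + 15 = 5(-2t + 3), so 5 | u_{r+1}.
So the property holds for r+1, and by induction 5 | u_m for all m ≥ 0.

5 | u_m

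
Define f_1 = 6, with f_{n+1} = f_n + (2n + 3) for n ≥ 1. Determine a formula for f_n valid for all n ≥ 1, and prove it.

Claim: f_n = n^2 + 2n + 3.

Base case: f_1 = 6, and 1^2 + 2·1 + 3 = 6.
Assume f_k = k^2 + 2k + 3.
Then f_{k+1} = f_k + (2k + 3) = (k^2 + 2k + 3) + (2k + 3) = k^2 + 4k + 6,
and (k+1)^2 + 2·(k+1) + 3 = k^2 + 4k + 6.
This completes the inductive step, so f_n = n^2 + 2n + 3 for all n ≥ 1.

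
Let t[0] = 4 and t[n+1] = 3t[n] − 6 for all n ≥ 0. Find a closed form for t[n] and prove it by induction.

Claim: t[n] = 3^n + 3.

Base case: t[0] = 4, and 3^0 + 3 = 1 + 3 = 4.
Assume t[j] = 3^j + 3 for some j ≥ 0.
Then t[j+1] = 3t[j] − 6 = 3·(3^j + 3) − 6 = 3^{j+1} + 9 − 6 = 3^{j+1} + 3.
Hence t[n] = 3^n + 3 for every n ≥ 0, by induction.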